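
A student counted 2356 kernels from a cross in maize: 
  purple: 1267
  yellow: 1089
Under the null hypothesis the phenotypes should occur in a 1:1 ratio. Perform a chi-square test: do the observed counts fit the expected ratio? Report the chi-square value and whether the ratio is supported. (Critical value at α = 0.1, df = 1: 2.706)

The 1:1 ratio has 2 parts, so with N = 2356 the expected counts are:
  purple: 2356 × 1/2 = 1178
  yellow: 2356 × 1/2 = 1178
χ² = Σ (O − E)² / E
  purple: (1267 − 1178)² / 1178 = 6.7241
  yellow: (1089 − 1178)² / 1178 = 6.7241
χ² = 6.7241 + 6.7241 = 13.4482 ≈ 13.448
Degrees of freedom = 2 − 1 = 1; critical value at α = 0.1 is 2.706.
Since 13.448 > 2.706, we reject the null hypothesis — the data do not fit the 1:1 ratio.

13.448; not consistent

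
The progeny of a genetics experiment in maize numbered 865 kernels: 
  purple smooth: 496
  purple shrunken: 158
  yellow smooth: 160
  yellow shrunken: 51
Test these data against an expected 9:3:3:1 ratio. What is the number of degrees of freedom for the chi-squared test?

A goodness-of-fit test with 4 phenotype classes has df = 4 − 1 = 3.

3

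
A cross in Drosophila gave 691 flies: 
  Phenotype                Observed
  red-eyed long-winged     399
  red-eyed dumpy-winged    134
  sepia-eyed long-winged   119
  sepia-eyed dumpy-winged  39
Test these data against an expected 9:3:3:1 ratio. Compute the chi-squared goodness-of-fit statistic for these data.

1.693

Total ratio parts = 16. Expected numbers out of 691:
  red-eyed long-winged: 691 × 9/16 = 388.6875
  red-eyed dumpy-winged: 691 × 3/16 = 129.5625
  sepia-eyed long-winged: 691 × 3/16 = 129.5625
  sepia-eyed dumpy-winged: 691 × 1/16 = 43.1875
χ² = Σ (O − E)² / E
  red-eyed long-winged: (399 − 388.6875)² / 388.6875 = 0.2736
  red-eyed dumpy-winged: (134 − 129.5625)² / 129.5625 = 0.1520
  sepia-eyed long-winged: (119 − 129.5625)² / 129.5625 = 0.8611
  sepia-eyed dumpy-winged: (39 − 43.1875)² / 43.1875 = 0.4060
χ² = 0.2736 + 0.1520 + 0.8611 + 0.4060 = 1.6927 ≈ 1.693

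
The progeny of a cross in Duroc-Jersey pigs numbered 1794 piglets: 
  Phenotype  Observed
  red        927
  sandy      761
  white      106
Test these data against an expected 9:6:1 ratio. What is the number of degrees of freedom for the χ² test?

2

A goodness-of-fit test with 3 phenotype classes has df = 3 − 1 = 2.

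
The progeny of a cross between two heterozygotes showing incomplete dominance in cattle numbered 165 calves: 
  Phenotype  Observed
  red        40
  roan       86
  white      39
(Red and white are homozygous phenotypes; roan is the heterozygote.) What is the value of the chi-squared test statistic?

With incomplete dominance, a heterozygote × heterozygote cross gives a 1:2:1 phenotypic ratio.
Expected counts for N = 165 under a 1:2:1 ratio (total parts = 4):
  red: 165 × 1/4 = 41.25
  roan: 165 × 2/4 = 82.5
  white: 165 × 1/4 = 41.25
χ² = Σ (O − E)² / E
  red: (40 − 41.25)² / 41.25 = 0.0379
  roan: (86 − 82.5)² / 82.5 = 0.1485
  white: (39 − 41.25)² / 41.25 = 0.1227
χ² = 0.0379 + 0.1485 + 0.1227 = 0.3091 ≈ 0.309

0.309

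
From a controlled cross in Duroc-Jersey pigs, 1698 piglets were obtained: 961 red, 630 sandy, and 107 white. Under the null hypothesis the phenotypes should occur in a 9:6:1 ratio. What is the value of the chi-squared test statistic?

0.115

Expected counts for N = 1698 under a 9:6:1 ratio (total parts = 16):
  red: 1698 × 9/16 = 955.125
  sandy: 1698 × 6/16 = 636.75
  white: 1698 × 1/16 = 106.125
χ² = Σ (O − E)² / E
  red: (961 − 955.125)² / 955.125 = 0.0361
  sandy: (630 − 636.75)² / 636.75 = 0.0716
  white: (107 − 106.125)² / 106.125 = 0.0072
χ² = 0.0361 + 0.0716 + 0.0072 = 0.1149 ≈ 0.115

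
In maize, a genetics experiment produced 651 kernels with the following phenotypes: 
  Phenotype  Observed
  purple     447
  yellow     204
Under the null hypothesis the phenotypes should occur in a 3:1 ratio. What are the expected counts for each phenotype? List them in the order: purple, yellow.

Under the 3:1 hypothesis (Σ ratio = 4, N = 651):
  purple: 651 × 3/4 = 488.25
  yellow: 651 × 1/4 = 162.75

488.25, 162.75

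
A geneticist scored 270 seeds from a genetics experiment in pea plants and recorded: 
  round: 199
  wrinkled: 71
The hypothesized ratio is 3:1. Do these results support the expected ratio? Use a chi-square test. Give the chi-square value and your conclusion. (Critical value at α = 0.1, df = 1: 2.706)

Expected counts for N = 270 under a 3:1 ratio (total parts = 4):
  round: 270 × 3/4 = 202.5
  wrinkled: 270 × 1/4 = 67.5
χ² = Σ (O − E)² / E
  round: (199 − 202.5)² / 202.5 = 0.0605
  wrinkled: (71 − 67.5)² / 67.5 = 0.1815
χ² = 0.0605 + 0.1815 = 0.242
Degrees of freedom = 2 − 1 = 1; critical value at α = 0.1 is 2.706.
Since 0.242 < 2.706, we fail to reject the null hypothesis — the data are consistent with the 3:1 ratio.

0.242; consistent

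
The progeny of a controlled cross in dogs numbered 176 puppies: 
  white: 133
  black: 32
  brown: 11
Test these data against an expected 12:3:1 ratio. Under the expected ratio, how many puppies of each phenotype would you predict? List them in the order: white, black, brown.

132, 33, 11

Under the 12:3:1 hypothesis (Σ ratio = 16, N = 176):
  white: 176 × 12/16 = 132
  black: 176 × 3/16 = 33
  brown: 176 × 1/16 = 11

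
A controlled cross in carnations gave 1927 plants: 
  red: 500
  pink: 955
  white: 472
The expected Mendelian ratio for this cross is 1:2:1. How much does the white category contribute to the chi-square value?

0.197

Under the 1:2:1 hypothesis (Σ ratio = 4, N = 1927):
  red: 1927 × 1/4 = 481.75
  pink: 1927 × 2/4 = 963.5
  white: 1927 × 1/4 = 481.75
Contribution of white: (472 − 481.75)² / 481.75 = 0.1973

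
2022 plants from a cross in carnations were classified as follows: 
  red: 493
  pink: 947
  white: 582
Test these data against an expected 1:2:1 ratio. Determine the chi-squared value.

15.938

Under the 1:2:1 hypothesis (Σ ratio = 4, N = 2022):
  red: 2022 × 1/4 = 505.5
  pink: 2022 × 2/4 = 1011
  white: 2022 × 1/4 = 505.5
χ² = Σ (O − E)² / E
  red: (493 − 505.5)² / 505.5 = 0.3091
  pink: (947 − 1011)² / 1011 = 4.0514
  white: (582 − 505.5)² / 505.5 = 11.5772
χ² = 0.3091 + 4.0514 + 11.5772 = 15.9377 ≈ 15.938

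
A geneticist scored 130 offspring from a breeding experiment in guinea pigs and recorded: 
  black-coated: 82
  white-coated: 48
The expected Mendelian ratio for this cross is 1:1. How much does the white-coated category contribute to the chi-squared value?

4.446

Expected counts for N = 130 under a 1:1 ratio (total parts = 2):
  black-coated: 130 × 1/2 = 65
  white-coated: 130 × 1/2 = 65
Contribution of white-coated: (48 − 65)² / 65 = 4.4462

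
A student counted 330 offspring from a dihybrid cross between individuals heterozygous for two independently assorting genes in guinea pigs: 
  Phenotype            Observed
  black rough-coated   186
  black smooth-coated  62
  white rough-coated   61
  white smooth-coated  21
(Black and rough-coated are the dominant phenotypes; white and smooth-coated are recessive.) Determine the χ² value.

A dihybrid F₂ with independent assortment and complete dominance at both loci gives a 9:3:3:1 phenotypic ratio.
Under the 9:3:3:1 hypothesis (Σ ratio = 16, N = 330):
  black rough-coated: 330 × 9/16 = 185.625
  black smooth-coated: 330 × 3/16 = 61.875
  white rough-coated: 330 × 3/16 = 61.875
  white smooth-coated: 330 × 1/16 = 20.625
χ² = Σ (O − E)² / E
  black rough-coated: (186 − 185.625)² / 185.625 = 0.0008
  black smooth-coated: (62 − 61.875)² / 61.875 = 0.0003
  white rough-coated: (61 − 61.875)² / 61.875 = 0.0124
  white smooth-coated: (21 − 20.625)² / 20.625 = 0.0068
χ² = 0.0008 + 0.0003 + 0.0124 + 0.0068 = 0.0203 ≈ 0.020

0.020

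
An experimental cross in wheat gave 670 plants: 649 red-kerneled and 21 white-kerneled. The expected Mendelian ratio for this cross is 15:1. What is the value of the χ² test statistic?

Expected counts for N = 670 under a 15:1 ratio (total parts = 16):
  red-kerneled: 670 × 15/16 = 628.125
  white-kerneled: 670 × 1/16 = 41.875
χ² = Σ (O − E)² / E
  red-kerneled: (649 − 628.125)² / 628.125 = 0.6938
  white-kerneled: (21 − 41.875)² / 41.875 = 10.4063
χ² = 0.6938 + 10.4063 = 11.1001 ≈ 11.100

11.100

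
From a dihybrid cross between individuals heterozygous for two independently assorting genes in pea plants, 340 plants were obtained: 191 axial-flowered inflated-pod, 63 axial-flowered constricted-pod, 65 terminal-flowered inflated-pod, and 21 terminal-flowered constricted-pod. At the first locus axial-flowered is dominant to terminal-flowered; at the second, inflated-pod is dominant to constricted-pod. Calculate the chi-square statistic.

0.037

A dihybrid F₂ with independent assortment and complete dominance at both loci gives a 9:3:3:1 phenotypic ratio.
Expected counts for N = 340 under a 9:3:3:1 ratio (total parts = 16):
  axial-flowered inflated-pod: 340 × 9/16 = 191.25
  axial-flowered constricted-pod: 340 × 3/16 = 63.75
  terminal-flowered inflated-pod: 340 × 3/16 = 63.75
  terminal-flowered constricted-pod: 340 × 1/16 = 21.25
χ² = Σ (O − E)² / E
  axial-flowered inflated-pod: (191 − 191.25)² / 191.25 = 0.0003
  axial-flowered constricted-pod: (63 − 63.75)² / 63.75 = 0.0088
  terminal-flowered inflated-pod: (65 − 63.75)² / 63.75 = 0.0245
  terminal-flowered constricted-pod: (21 − 21.25)² / 21.25 = 0.0029
χ² = 0.0003 + 0.0088 + 0.0245 + 0.0029 = 0.0365 ≈ 0.037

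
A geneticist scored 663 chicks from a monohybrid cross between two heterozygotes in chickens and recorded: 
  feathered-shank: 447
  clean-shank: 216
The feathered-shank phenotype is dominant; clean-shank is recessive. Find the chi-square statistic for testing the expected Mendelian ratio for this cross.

For a monohybrid cross between heterozygotes with complete dominance, the expected phenotypic ratio is 3:1.
Total ratio parts = 4. Expected numbers out of 663:
  feathered-shank: 663 × 3/4 = 497.25
  clean-shank: 663 × 1/4 = 165.75
χ² = Σ (O − E)² / E
  feathered-shank: (447 − 497.25)² / 497.25 = 5.0781
  clean-shank: (216 − 165.75)² / 165.75 = 15.2342
χ² = 5.0781 + 15.2342 = 20.3123 ≈ 20.312

20.312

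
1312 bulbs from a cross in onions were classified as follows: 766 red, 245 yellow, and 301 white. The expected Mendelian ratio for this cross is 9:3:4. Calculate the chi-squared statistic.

Expected counts for N = 1312 under a 9:3:4 ratio (total parts = 16):
  red: 1312 × 9/16 = 738
  yellow: 1312 × 3/16 = 246
  white: 1312 × 4/16 = 328
χ² = Σ (O − E)² / E
  red: (766 − 738)² / 738 = 1.0623
  yellow: (245 − 246)² / 246 = 0.0041
  white: (301 − 328)² / 328 = 2.2226
χ² = 1.0623 + 0.0041 + 2.2226 = 3.289

3.289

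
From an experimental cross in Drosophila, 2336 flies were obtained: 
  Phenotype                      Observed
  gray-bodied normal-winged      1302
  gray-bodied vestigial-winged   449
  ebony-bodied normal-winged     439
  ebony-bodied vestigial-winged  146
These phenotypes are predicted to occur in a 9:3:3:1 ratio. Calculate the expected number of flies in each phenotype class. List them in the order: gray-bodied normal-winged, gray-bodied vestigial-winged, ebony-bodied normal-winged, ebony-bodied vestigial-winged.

1314, 438, 438, 146

Total ratio parts = 16. Expected numbers out of 2336:
  gray-bodied normal-winged: 2336 × 9/16 = 1314
  gray-bodied vestigial-winged: 2336 × 3/16 = 438
  ebony-bodied normal-winged: 2336 × 3/16 = 438
  ebony-bodied vestigial-winged: 2336 × 1/16 = 146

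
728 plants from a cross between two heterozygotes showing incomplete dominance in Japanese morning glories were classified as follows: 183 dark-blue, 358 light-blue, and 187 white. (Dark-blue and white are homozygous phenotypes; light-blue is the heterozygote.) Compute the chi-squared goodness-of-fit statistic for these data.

0.242

With incomplete dominance, a heterozygote × heterozygote cross gives a 1:2:1 phenotypic ratio.
The 1:2:1 ratio has 4 parts, so with N = 728 the expected counts are:
  dark-blue: 728 × 1/4 = 182
  light-blue: 728 × 2/4 = 364
  white: 728 × 1/4 = 182
χ² = Σ (O − E)² / E
  dark-blue: (183 − 182)² / 182 = 0.0055
  light-blue: (358 − 364)² / 364 = 0.0989
  white: (187 − 182)² / 182 = 0.1374
χ² = 0.0055 + 0.0989 + 0.1374 = 0.2418 ≈ 0.242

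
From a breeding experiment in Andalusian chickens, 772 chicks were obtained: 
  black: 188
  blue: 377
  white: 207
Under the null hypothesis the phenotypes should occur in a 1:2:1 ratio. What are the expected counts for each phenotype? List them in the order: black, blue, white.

Expected counts for N = 772 under a 1:2:1 ratio (total parts = 4):
  black: 772 × 1/4 = 193
  blue: 772 × 2/4 = 386
  white: 772 × 1/4 = 193

193, 386, 193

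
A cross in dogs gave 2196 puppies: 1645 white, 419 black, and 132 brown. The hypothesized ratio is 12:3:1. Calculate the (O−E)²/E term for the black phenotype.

Expected counts for N = 2196 under a 12:3:1 ratio (total parts = 16):
  white: 2196 × 12/16 = 1647
  black: 2196 × 3/16 = 411.75
  brown: 2196 × 1/16 = 137.25
Contribution of black: (419 − 411.75)² / 411.75 = 0.1277

0.128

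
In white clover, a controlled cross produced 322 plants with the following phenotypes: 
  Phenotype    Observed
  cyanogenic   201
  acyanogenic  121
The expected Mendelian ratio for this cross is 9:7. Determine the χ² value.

4.985

Total ratio parts = 16. Expected numbers out of 322:
  cyanogenic: 322 × 9/16 = 181.125
  acyanogenic: 322 × 7/16 = 140.875
χ² = Σ (O − E)² / E
  cyanogenic: (201 − 181.125)² / 181.125 = 2.1809
  acyanogenic: (121 − 140.875)² / 140.875 = 2.8040
χ² = 2.1809 + 2.8040 = 4.9849 ≈ 4.985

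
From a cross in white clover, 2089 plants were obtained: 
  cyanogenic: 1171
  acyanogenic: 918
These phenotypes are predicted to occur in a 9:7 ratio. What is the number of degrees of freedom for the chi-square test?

A goodness-of-fit test with 2 phenotype classes has df = 2 − 1 = 1.

1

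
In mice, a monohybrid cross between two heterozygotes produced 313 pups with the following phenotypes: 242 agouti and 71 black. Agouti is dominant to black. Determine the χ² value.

0.896

For a monohybrid cross between heterozygotes with complete dominance, the expected phenotypic ratio is 3:1.
Total ratio parts = 4. Expected numbers out of 313:
  agouti: 313 × 3/4 = 234.75
  black: 313 × 1/4 = 78.25
χ² = Σ (O − E)² / E
  agouti: (242 − 234.75)² / 234.75 = 0.2239
  black: (71 − 78.25)² / 78.25 = 0.6717
χ² = 0.2239 + 0.6717 = 0.8956 ≈ 0.896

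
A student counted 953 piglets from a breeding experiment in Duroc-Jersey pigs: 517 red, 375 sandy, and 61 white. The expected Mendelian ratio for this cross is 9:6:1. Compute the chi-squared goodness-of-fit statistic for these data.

Under the 9:6:1 hypothesis (Σ ratio = 16, N = 953):
  red: 953 × 9/16 = 536.0625
  sandy: 953 × 6/16 = 357.375
  white: 953 × 1/16 = 59.5625
χ² = Σ (O − E)² / E
  red: (517 − 536.0625)² / 536.0625 = 0.6779
  sandy: (375 − 357.375)² / 357.375 = 0.8692
  white: (61 − 59.5625)² / 59.5625 = 0.0347
χ² = 0.6779 + 0.8692 + 0.0347 = 1.5818 ≈ 1.582

1.582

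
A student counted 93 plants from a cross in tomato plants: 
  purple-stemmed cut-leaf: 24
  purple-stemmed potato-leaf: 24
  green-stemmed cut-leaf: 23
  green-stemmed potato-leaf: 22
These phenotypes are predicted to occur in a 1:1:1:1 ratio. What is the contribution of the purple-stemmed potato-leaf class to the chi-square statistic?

0.024

The 1:1:1:1 ratio has 4 parts, so with N = 93 the expected counts are:
  purple-stemmed cut-leaf: 93 × 1/4 = 23.25
  purple-stemmed potato-leaf: 93 × 1/4 = 23.25
  green-stemmed cut-leaf: 93 × 1/4 = 23.25
  green-stemmed potato-leaf: 93 × 1/4 = 23.25
Contribution of purple-stemmed potato-leaf: (24 − 23.25)² / 23.25 = 0.0242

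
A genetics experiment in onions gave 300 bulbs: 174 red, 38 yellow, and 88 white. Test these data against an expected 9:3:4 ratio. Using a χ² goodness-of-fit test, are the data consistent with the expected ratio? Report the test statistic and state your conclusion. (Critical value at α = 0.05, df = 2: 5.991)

The 9:3:4 ratio has 16 parts, so with N = 300 the expected counts are:
  red: 300 × 9/16 = 168.75
  yellow: 300 × 3/16 = 56.25
  white: 300 × 4/16 = 75
χ² = Σ (O − E)² / E
  red: (174 − 168.75)² / 168.75 = 0.1633
  yellow: (38 − 56.25)² / 56.25 = 5.9211
  white: (88 − 75)² / 75 = 2.2533
χ² = 0.1633 + 5.9211 + 2.2533 = 8.3377 ≈ 8.338
Degrees of freedom = 3 − 1 = 2; critical value at α = 0.05 is 5.991.
Since 8.338 > 5.991, we reject the null hypothesis — the data do not fit the 9:3:4 ratio.

8.338; not consistent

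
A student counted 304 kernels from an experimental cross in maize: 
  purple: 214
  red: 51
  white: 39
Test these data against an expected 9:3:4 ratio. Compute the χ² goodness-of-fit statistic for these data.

29.458

Under the 9:3:4 hypothesis (Σ ratio = 16, N = 304):
  purple: 304 × 9/16 = 171
  red: 304 × 3/16 = 57
  white: 304 × 4/16 = 76
χ² = Σ (O − E)² / E
  purple: (214 − 171)² / 171 = 10.8129
  red: (51 − 57)² / 57 = 0.6316
  white: (39 − 76)² / 76 = 18.0132
χ² = 10.8129 + 0.6316 + 18.0132 = 29.4577 ≈ 29.458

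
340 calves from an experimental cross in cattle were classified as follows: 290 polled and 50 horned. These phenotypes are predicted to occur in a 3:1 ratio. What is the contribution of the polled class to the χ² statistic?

4.804

Under the 3:1 hypothesis (Σ ratio = 4, N = 340):
  polled: 340 × 3/4 = 255
  horned: 340 × 1/4 = 85
Contribution of polled: (290 − 255)² / 255 = 4.8039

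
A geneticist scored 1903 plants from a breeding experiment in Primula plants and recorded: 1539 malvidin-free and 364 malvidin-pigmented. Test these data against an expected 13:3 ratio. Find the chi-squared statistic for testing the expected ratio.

0.178

Total ratio parts = 16. Expected numbers out of 1903:
  malvidin-free: 1903 × 13/16 = 1546.1875
  malvidin-pigmented: 1903 × 3/16 = 356.8125
χ² = Σ (O − E)² / E
  malvidin-free: (1539 − 1546.1875)² / 1546.1875 = 0.0334
  malvidin-pigmented: (364 − 356.8125)² / 356.8125 = 0.1448
χ² = 0.0334 + 0.1448 = 0.1782 ≈ 0.178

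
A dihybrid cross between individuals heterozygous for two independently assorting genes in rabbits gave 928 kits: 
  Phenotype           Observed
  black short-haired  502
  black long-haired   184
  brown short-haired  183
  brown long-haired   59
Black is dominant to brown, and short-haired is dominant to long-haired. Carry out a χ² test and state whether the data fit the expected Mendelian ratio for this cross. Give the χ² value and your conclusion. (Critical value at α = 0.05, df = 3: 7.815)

A dihybrid F₂ with independent assortment and complete dominance at both loci gives a 9:3:3:1 phenotypic ratio.
Under the 9:3:3:1 hypothesis (Σ ratio = 16, N = 928):
  black short-haired: 928 × 9/16 = 522
  black long-haired: 928 × 3/16 = 174
  brown short-haired: 928 × 3/16 = 174
  brown long-haired: 928 × 1/16 = 58
χ² = Σ (O − E)² / E
  black short-haired: (502 − 522)² / 522 = 0.7663
  black long-haired: (184 − 174)² / 174 = 0.5747
  brown short-haired: (183 − 174)² / 174 = 0.4655
  brown long-haired: (59 − 58)² / 58 = 0.0172
χ² = 0.7663 + 0.5747 + 0.4655 + 0.0172 = 1.8237 ≈ 1.824
Degrees of freedom = 4 − 1 = 3; critical value at α = 0.05 is 7.815.
Since 1.824 < 7.815, we fail to reject the null hypothesis — the data are consistent with the 9:3:3:1 ratio.

1.824; consistent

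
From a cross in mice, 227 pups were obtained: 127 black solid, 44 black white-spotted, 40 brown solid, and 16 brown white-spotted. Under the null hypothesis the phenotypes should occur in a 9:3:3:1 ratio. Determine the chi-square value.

The 9:3:3:1 ratio has 16 parts, so with N = 227 the expected counts are:
  black solid: 227 × 9/16 = 127.6875
  black white-spotted: 227 × 3/16 = 42.5625
  brown solid: 227 × 3/16 = 42.5625
  brown white-spotted: 227 × 1/16 = 14.1875
χ² = Σ (O − E)² / E
  black solid: (127 − 127.6875)² / 127.6875 = 0.0037
  black white-spotted: (44 − 42.5625)² / 42.5625 = 0.0485
  brown solid: (40 − 42.5625)² / 42.5625 = 0.1543
  brown white-spotted: (16 − 14.1875)² / 14.1875 = 0.2316
χ² = 0.0037 + 0.0485 + 0.1543 + 0.2316 = 0.4381 ≈ 0.438

0.438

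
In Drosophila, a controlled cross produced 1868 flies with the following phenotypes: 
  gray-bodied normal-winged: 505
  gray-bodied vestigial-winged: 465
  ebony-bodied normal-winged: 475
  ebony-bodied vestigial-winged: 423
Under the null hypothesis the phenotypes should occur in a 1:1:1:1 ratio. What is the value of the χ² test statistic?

7.383

The 1:1:1:1 ratio has 4 parts, so with N = 1868 the expected counts are:
  gray-bodied normal-winged: 1868 × 1/4 = 467
  gray-bodied vestigial-winged: 1868 × 1/4 = 467
  ebony-bodied normal-winged: 1868 × 1/4 = 467
  ebony-bodied vestigial-winged: 1868 × 1/4 = 467
χ² = Σ (O − E)² / E
  gray-bodied normal-winged: (505 − 467)² / 467 = 3.0921
  gray-bodied vestigial-winged: (465 − 467)² / 467 = 0.0086
  ebony-bodied normal-winged: (475 − 467)² / 467 = 0.1370
  ebony-bodied vestigial-winged: (423 − 467)² / 467 = 4.1456
χ² = 3.0921 + 0.0086 + 0.1370 + 4.1456 = 7.3833 ≈ 7.383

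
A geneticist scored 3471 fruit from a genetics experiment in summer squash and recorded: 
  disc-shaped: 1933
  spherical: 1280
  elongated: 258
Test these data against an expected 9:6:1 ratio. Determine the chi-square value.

8.325

Total ratio parts = 16. Expected numbers out of 3471:
  disc-shaped: 3471 × 9/16 = 1952.4375
  spherical: 3471 × 6/16 = 1301.625
  elongated: 3471 × 1/16 = 216.9375
χ² = Σ (O − E)² / E
  disc-shaped: (1933 − 1952.4375)² / 1952.4375 = 0.1935
  spherical: (1280 − 1301.625)² / 1301.625 = 0.3593
  elongated: (258 − 216.9375)² / 216.9375 = 7.7724
χ² = 0.1935 + 0.3593 + 7.7724 = 8.3252 ≈ 8.325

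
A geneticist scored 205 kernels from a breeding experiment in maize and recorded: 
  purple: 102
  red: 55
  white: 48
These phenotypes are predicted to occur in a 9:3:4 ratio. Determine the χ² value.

8.880

The 9:3:4 ratio has 16 parts, so with N = 205 the expected counts are:
  purple: 205 × 9/16 = 115.3125
  red: 205 × 3/16 = 38.4375
  white: 205 × 4/16 = 51.25
χ² = Σ (O − E)² / E
  purple: (102 − 115.3125)² / 115.3125 = 1.5369
  red: (55 − 38.4375)² / 38.4375 = 7.1367
  white: (48 − 51.25)² / 51.25 = 0.2061
χ² = 1.5369 + 7.1367 + 0.2061 = 8.8797 ≈ 8.880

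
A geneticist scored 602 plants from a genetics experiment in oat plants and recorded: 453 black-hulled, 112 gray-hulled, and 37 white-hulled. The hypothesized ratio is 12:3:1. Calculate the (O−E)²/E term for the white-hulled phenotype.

0.010

Total ratio parts = 16. Expected numbers out of 602:
  black-hulled: 602 × 12/16 = 451.5
  gray-hulled: 602 × 3/16 = 112.875
  white-hulled: 602 × 1/16 = 37.625
Contribution of white-hulled: (37 − 37.625)² / 37.625 = 0.0104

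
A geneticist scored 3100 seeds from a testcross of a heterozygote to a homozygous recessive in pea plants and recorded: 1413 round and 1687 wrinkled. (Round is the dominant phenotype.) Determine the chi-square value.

A testcross of a heterozygote (Aa × aa) gives a 1:1 phenotypic ratio.
Total ratio parts = 2. Expected numbers out of 3100:
  round: 3100 × 1/2 = 1550
  wrinkled: 3100 × 1/2 = 1550
χ² = Σ (O − E)² / E
  round: (1413 − 1550)² / 1550 = 12.1090
  wrinkled: (1687 − 1550)² / 1550 = 12.1090
χ² = 12.1090 + 12.1090 = 24.218

24.218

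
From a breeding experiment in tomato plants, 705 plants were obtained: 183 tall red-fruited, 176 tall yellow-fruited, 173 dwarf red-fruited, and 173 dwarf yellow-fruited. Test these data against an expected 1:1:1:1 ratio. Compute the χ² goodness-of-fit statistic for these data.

0.379

Total ratio parts = 4. Expected numbers out of 705:
  tall red-fruited: 705 × 1/4 = 176.25
  tall yellow-fruited: 705 × 1/4 = 176.25
  dwarf red-fruited: 705 × 1/4 = 176.25
  dwarf yellow-fruited: 705 × 1/4 = 176.25
χ² = Σ (O − E)² / E
  tall red-fruited: (183 − 176.25)² / 176.25 = 0.2585
  tall yellow-fruited: (176 − 176.25)² / 176.25 = 0.0004
  dwarf red-fruited: (173 − 176.25)² / 176.25 = 0.0599
  dwarf yellow-fruited: (173 − 176.25)² / 176.25 = 0.0599
χ² = 0.2585 + 0.0004 + 0.0599 + 0.0599 = 0.3787 ≈ 0.379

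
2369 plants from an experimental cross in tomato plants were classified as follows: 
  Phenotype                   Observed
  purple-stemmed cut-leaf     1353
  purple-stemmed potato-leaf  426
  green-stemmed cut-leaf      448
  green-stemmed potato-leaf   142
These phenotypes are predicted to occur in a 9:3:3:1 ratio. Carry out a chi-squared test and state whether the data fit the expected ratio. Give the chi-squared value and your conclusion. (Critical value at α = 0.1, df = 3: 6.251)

1.339; consistent

Total ratio parts = 16. Expected numbers out of 2369:
  purple-stemmed cut-leaf: 2369 × 9/16 = 1332.5625
  purple-stemmed potato-leaf: 2369 × 3/16 = 444.1875
  green-stemmed cut-leaf: 2369 × 3/16 = 444.1875
  green-stemmed potato-leaf: 2369 × 1/16 = 148.0625
χ² = Σ (O − E)² / E
  purple-stemmed cut-leaf: (1353 − 1332.5625)² / 1332.5625 = 0.3134
  purple-stemmed potato-leaf: (426 − 444.1875)² / 444.1875 = 0.7447
  green-stemmed cut-leaf: (448 − 444.1875)² / 444.1875 = 0.0327
  green-stemmed potato-leaf: (142 − 148.0625)² / 148.0625 = 0.2482
χ² = 0.3134 + 0.7447 + 0.0327 + 0.2482 = 1.339
Degrees of freedom = 4 − 1 = 3; critical value at α = 0.1 is 6.251.
Since 1.339 < 6.251, we fail to reject the null hypothesis — the data are consistent with the 9:3:3:1 ratio.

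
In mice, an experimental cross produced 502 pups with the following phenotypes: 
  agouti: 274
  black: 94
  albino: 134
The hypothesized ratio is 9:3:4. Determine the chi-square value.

0.824

The 9:3:4 ratio has 16 parts, so with N = 502 the expected counts are:
  agouti: 502 × 9/16 = 282.375
  black: 502 × 3/16 = 94.125
  albino: 502 × 4/16 = 125.5
χ² = Σ (O − E)² / E
  agouti: (274 − 282.375)² / 282.375 = 0.2484
  black: (94 − 94.125)² / 94.125 = 0.0002
  albino: (134 − 125.5)² / 125.5 = 0.5757
χ² = 0.2484 + 0.0002 + 0.5757 = 0.8243 ≈ 0.824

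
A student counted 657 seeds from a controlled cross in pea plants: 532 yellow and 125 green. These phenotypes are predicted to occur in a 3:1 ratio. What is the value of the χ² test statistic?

The 3:1 ratio has 4 parts, so with N = 657 the expected counts are:
  yellow: 657 × 3/4 = 492.75
  green: 657 × 1/4 = 164.25
χ² = Σ (O − E)² / E
  yellow: (532 − 492.75)² / 492.75 = 3.1265
  green: (125 − 164.25)² / 164.25 = 9.3794
χ² = 3.1265 + 9.3794 = 12.5059 ≈ 12.506

12.506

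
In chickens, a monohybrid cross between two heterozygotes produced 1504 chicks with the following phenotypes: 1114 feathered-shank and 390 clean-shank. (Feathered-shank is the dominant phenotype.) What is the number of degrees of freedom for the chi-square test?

1

For a monohybrid cross between heterozygotes with complete dominance, the expected phenotypic ratio is 3:1.
A goodness-of-fit test with 2 phenotype classes has df = 2 − 1 = 1.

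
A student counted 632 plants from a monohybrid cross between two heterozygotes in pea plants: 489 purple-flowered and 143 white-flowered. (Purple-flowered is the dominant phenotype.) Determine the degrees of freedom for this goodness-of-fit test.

1

For a monohybrid cross between heterozygotes with complete dominance, the expected phenotypic ratio is 3:1.
A goodness-of-fit test with 2 phenotype classes has df = 2 − 1 = 1.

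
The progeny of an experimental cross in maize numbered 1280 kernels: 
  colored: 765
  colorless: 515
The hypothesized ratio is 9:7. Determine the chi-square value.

6.429

The 9:7 ratio has 16 parts, so with N = 1280 the expected counts are:
  colored: 1280 × 9/16 = 720
  colorless: 1280 × 7/16 = 560
χ² = Σ (O − E)² / E
  colored: (765 − 720)² / 720 = 2.8125
  colorless: (515 − 560)² / 560 = 3.6161
χ² = 2.8125 + 3.6161 = 6.4286 ≈ 6.429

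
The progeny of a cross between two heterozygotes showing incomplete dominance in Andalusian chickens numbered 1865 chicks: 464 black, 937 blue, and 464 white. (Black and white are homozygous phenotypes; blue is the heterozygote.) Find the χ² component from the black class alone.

0.011

With incomplete dominance, a heterozygote × heterozygote cross gives a 1:2:1 phenotypic ratio.
The 1:2:1 ratio has 4 parts, so with N = 1865 the expected counts are:
  black: 1865 × 1/4 = 466.25
  blue: 1865 × 2/4 = 932.5
  white: 1865 × 1/4 = 466.25
Contribution of black: (464 − 466.25)² / 466.25 = 0.0109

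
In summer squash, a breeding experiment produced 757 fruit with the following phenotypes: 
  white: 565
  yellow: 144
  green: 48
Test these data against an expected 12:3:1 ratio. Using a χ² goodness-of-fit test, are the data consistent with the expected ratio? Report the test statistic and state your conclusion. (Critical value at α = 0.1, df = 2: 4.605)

Under the 12:3:1 hypothesis (Σ ratio = 16, N = 757):
  white: 757 × 12/16 = 567.75
  yellow: 757 × 3/16 = 141.9375
  green: 757 × 1/16 = 47.3125
χ² = Σ (O − E)² / E
  white: (565 − 567.75)² / 567.75 = 0.0133
  yellow: (144 − 141.9375)² / 141.9375 = 0.0300
  green: (48 − 47.3125)² / 47.3125 = 0.0100
χ² = 0.0133 + 0.0300 + 0.0100 = 0.0533 ≈ 0.053
Degrees of freedom = 3 − 1 = 2; critical value at α = 0.1 is 4.605.
Since 0.053 < 4.605, we fail to reject the null hypothesis — the data are consistent with the 12:3:1 ratio.

0.053; consistent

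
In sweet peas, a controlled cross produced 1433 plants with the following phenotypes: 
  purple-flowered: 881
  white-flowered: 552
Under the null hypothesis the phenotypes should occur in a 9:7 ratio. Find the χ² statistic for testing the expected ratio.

The 9:7 ratio has 16 parts, so with N = 1433 the expected counts are:
  purple-flowered: 1433 × 9/16 = 806.0625
  white-flowered: 1433 × 7/16 = 626.9375
χ² = Σ (O − E)² / E
  purple-flowered: (881 − 806.0625)² / 806.0625 = 6.9667
  white-flowered: (552 − 626.9375)² / 626.9375 = 8.9572
χ² = 6.9667 + 8.9572 = 15.9239 ≈ 15.924

15.924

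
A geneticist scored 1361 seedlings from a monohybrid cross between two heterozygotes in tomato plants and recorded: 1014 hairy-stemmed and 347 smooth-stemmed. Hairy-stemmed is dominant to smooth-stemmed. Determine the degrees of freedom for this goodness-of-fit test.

1

For a monohybrid cross between heterozygotes with complete dominance, the expected phenotypic ratio is 3:1.
A goodness-of-fit test with 2 phenotype classes has df = 2 − 1 = 1.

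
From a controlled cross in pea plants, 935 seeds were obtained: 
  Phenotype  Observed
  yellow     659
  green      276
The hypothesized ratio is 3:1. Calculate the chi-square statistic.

Under the 3:1 hypothesis (Σ ratio = 4, N = 935):
  yellow: 935 × 3/4 = 701.25
  green: 935 × 1/4 = 233.75
χ² = Σ (O − E)² / E
  yellow: (659 − 701.25)² / 701.25 = 2.5455
  green: (276 − 233.75)² / 233.75 = 7.6366
χ² = 2.5455 + 7.6366 = 10.1821 ≈ 10.182

10.182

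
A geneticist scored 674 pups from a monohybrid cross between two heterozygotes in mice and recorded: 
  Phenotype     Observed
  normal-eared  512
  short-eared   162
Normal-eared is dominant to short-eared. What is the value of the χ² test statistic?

For a monohybrid cross between heterozygotes with complete dominance, the expected phenotypic ratio is 3:1.
Under the 3:1 hypothesis (Σ ratio = 4, N = 674):
  normal-eared: 674 × 3/4 = 505.5
  short-eared: 674 × 1/4 = 168.5
χ² = Σ (O − E)² / E
  normal-eared: (512 − 505.5)² / 505.5 = 0.0836
  short-eared: (162 − 168.5)² / 168.5 = 0.2507
χ² = 0.0836 + 0.2507 = 0.3343 ≈ 0.334

0.334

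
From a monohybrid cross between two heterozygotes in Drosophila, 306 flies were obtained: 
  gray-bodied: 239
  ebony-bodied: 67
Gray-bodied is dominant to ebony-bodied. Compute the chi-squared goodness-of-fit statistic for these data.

For a monohybrid cross between heterozygotes with complete dominance, the expected phenotypic ratio is 3:1.
Under the 3:1 hypothesis (Σ ratio = 4, N = 306):
  gray-bodied: 306 × 3/4 = 229.5
  ebony-bodied: 306 × 1/4 = 76.5
χ² = Σ (O − E)² / E
  gray-bodied: (239 − 229.5)² / 229.5 = 0.3932
  ebony-bodied: (67 − 76.5)² / 76.5 = 1.1797
χ² = 0.3932 + 1.1797 = 1.5729 ≈ 1.573

1.573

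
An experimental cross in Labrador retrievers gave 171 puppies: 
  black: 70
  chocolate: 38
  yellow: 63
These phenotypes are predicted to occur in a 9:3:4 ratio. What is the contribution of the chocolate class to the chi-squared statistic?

Under the 9:3:4 hypothesis (Σ ratio = 16, N = 171):
  black: 171 × 9/16 = 96.1875
  chocolate: 171 × 3/16 = 32.0625
  yellow: 171 × 4/16 = 42.75
Contribution of chocolate: (38 − 32.0625)² / 32.0625 = 1.0995

1.100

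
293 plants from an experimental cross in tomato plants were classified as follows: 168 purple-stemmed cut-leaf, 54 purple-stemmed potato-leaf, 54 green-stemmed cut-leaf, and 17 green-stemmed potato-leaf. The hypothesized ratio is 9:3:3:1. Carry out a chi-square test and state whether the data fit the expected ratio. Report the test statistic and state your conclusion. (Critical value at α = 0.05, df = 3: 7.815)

0.188; consistent

The 9:3:3:1 ratio has 16 parts, so with N = 293 the expected counts are:
  purple-stemmed cut-leaf: 293 × 9/16 = 164.8125
  purple-stemmed potato-leaf: 293 × 3/16 = 54.9375
  green-stemmed cut-leaf: 293 × 3/16 = 54.9375
  green-stemmed potato-leaf: 293 × 1/16 = 18.3125
χ² = Σ (O − E)² / E
  purple-stemmed cut-leaf: (168 − 164.8125)² / 164.8125 = 0.0616
  purple-stemmed potato-leaf: (54 − 54.9375)² / 54.9375 = 0.0160
  green-stemmed cut-leaf: (54 − 54.9375)² / 54.9375 = 0.0160
  green-stemmed potato-leaf: (17 − 18.3125)² / 18.3125 = 0.0941
χ² = 0.0616 + 0.0160 + 0.0160 + 0.0941 = 0.1877 ≈ 0.188
Degrees of freedom = 4 − 1 = 3; critical value at α = 0.05 is 7.815.
Since 0.188 < 7.815, we fail to reject the null hypothesis — the data are consistent with the 9:3:3:1 ratio.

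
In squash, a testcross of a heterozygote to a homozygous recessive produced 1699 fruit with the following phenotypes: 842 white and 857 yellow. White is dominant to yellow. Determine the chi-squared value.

0.132

A testcross of a heterozygote (Aa × aa) gives a 1:1 phenotypic ratio.
Expected counts for N = 1699 under a 1:1 ratio (total parts = 2):
  white: 1699 × 1/2 = 849.5
  yellow: 1699 × 1/2 = 849.5
χ² = Σ (O − E)² / E
  white: (842 − 849.5)² / 849.5 = 0.0662
  yellow: (857 − 849.5)² / 849.5 = 0.0662
χ² = 0.0662 + 0.0662 = 0.1324 ≈ 0.132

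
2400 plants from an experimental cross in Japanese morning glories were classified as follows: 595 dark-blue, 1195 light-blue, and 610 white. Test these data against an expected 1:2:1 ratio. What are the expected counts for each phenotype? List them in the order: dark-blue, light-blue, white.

Under the 1:2:1 hypothesis (Σ ratio = 4, N = 2400):
  dark-blue: 2400 × 1/4 = 600
  light-blue: 2400 × 2/4 = 1200
  white: 2400 × 1/4 = 600

600, 1200, 600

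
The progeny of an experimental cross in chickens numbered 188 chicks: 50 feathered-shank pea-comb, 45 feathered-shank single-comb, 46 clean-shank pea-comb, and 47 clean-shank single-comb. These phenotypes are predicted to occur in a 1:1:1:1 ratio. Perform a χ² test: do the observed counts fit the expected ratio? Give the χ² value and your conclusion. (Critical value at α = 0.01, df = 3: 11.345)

Expected counts for N = 188 under a 1:1:1:1 ratio (total parts = 4):
  feathered-shank pea-comb: 188 × 1/4 = 47
  feathered-shank single-comb: 188 × 1/4 = 47
  clean-shank pea-comb: 188 × 1/4 = 47
  clean-shank single-comb: 188 × 1/4 = 47
χ² = Σ (O − E)² / E
  feathered-shank pea-comb: (50 − 47)² / 47 = 0.1915
  feathered-shank single-comb: (45 − 47)² / 47 = 0.0851
  clean-shank pea-comb: (46 − 47)² / 47 = 0.0213
  clean-shank single-comb: (47 − 47)² / 47 = 0.0000
χ² = 0.1915 + 0.0851 + 0.0213 + 0.0000 = 0.2979 ≈ 0.298
Degrees of freedom = 4 − 1 = 3; critical value at α = 0.01 is 11.345.
Since 0.298 < 11.345, we fail to reject the null hypothesis — the data are consistent with the 1:1:1:1 ratio.

0.298; consistent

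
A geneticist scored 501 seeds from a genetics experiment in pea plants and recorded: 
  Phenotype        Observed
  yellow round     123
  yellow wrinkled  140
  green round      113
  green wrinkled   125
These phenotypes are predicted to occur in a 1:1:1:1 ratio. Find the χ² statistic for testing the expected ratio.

2.976

Under the 1:1:1:1 hypothesis (Σ ratio = 4, N = 501):
  yellow round: 501 × 1/4 = 125.25
  yellow wrinkled: 501 × 1/4 = 125.25
  green round: 501 × 1/4 = 125.25
  green wrinkled: 501 × 1/4 = 125.25
χ² = Σ (O − E)² / E
  yellow round: (123 − 125.25)² / 125.25 = 0.0404
  yellow wrinkled: (140 − 125.25)² / 125.25 = 1.7370
  green round: (113 − 125.25)² / 125.25 = 1.1981
  green wrinkled: (125 − 125.25)² / 125.25 = 0.0005
χ² = 0.0404 + 1.7370 + 1.1981 + 0.0005 = 2.976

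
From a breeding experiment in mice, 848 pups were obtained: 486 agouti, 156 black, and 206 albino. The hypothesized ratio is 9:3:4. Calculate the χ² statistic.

0.396

Expected counts for N = 848 under a 9:3:4 ratio (total parts = 16):
  agouti: 848 × 9/16 = 477
  black: 848 × 3/16 = 159
  albino: 848 × 4/16 = 212
χ² = Σ (O − E)² / E
  agouti: (486 − 477)² / 477 = 0.1698
  black: (156 − 159)² / 159 = 0.0566
  albino: (206 − 212)² / 212 = 0.1698
χ² = 0.1698 + 0.0566 + 0.1698 = 0.3962 ≈ 0.396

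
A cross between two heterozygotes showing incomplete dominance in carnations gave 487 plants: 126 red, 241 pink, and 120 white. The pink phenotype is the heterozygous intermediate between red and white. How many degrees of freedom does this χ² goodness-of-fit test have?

2

With incomplete dominance, a heterozygote × heterozygote cross gives a 1:2:1 phenotypic ratio.
A goodness-of-fit test with 3 phenotype classes has df = 3 − 1 = 2.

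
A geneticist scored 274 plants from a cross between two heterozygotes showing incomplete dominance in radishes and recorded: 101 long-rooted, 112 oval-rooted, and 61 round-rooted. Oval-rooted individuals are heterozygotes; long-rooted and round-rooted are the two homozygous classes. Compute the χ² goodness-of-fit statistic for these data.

With incomplete dominance, a heterozygote × heterozygote cross gives a 1:2:1 phenotypic ratio.
Expected counts for N = 274 under a 1:2:1 ratio (total parts = 4):
  long-rooted: 274 × 1/4 = 68.5
  oval-rooted: 274 × 2/4 = 137
  round-rooted: 274 × 1/4 = 68.5
χ² = Σ (O − E)² / E
  long-rooted: (101 − 68.5)² / 68.5 = 15.4197
  oval-rooted: (112 − 137)² / 137 = 4.5620
  round-rooted: (61 − 68.5)² / 68.5 = 0.8212
χ² = 15.4197 + 4.5620 + 0.8212 = 20.8029 ≈ 20.803

20.803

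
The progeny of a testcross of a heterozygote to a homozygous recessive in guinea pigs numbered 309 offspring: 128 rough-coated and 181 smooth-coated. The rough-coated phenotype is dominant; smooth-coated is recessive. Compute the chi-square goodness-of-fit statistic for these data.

9.091

A testcross of a heterozygote (Aa × aa) gives a 1:1 phenotypic ratio.
The 1:1 ratio has 2 parts, so with N = 309 the expected counts are:
  rough-coated: 309 × 1/2 = 154.5
  smooth-coated: 309 × 1/2 = 154.5
χ² = Σ (O − E)² / E
  rough-coated: (128 − 154.5)² / 154.5 = 4.5453
  smooth-coated: (181 − 154.5)² / 154.5 = 4.5453
χ² = 4.5453 + 4.5453 = 9.0906 ≈ 9.091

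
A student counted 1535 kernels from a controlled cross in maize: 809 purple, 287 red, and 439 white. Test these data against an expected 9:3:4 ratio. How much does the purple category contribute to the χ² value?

3.432

Expected counts for N = 1535 under a 9:3:4 ratio (total parts = 16):
  purple: 1535 × 9/16 = 863.4375
  red: 1535 × 3/16 = 287.8125
  white: 1535 × 4/16 = 383.75
Contribution of purple: (809 − 863.4375)² / 863.4375 = 3.4321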